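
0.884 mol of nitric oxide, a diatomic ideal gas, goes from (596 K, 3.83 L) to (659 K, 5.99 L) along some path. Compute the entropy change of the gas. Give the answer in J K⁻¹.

Entropy is a state function: ΔS = nC_V ln(T₂/T₁) + nR ln(V₂/V₁), with C_V = 5R/2 = 20.79 J mol⁻¹ K⁻¹ for a diatomic ideal gas.
ΔS = 0.884 × [20.79 × ln(659/596) + 8.314 × ln(5.99/3.83)] = 5.13 J/K.

ΔS = 5.13 J/K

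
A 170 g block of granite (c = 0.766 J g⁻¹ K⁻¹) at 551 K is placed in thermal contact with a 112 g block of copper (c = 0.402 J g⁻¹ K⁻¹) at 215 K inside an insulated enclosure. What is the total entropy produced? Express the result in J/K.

Energy balance: T_f = (m₁c₁T₁ + m₂c₂T₂)/(m₁c₁ + m₂c₂) = 464.67 K.
ΔS₁ = m₁c₁ ln(T_f/T₁) = 130.22 × ln(464.67/551) = -22.19 J/K.
ΔS₂ = m₂c₂ ln(T_f/T₂) = 45.024 × ln(464.67/215) = 34.7 J/K.
ΔS_total = -22.19 + 34.7 = 12.5 J/K.

ΔS_total = 12.5 J/K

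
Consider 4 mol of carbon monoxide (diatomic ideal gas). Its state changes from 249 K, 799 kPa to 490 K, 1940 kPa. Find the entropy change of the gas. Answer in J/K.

ΔS = 49.3 J/K

ΔS = nC_p ln(T₂/T₁) − nR ln(P₂/P₁), with C_p = 7R/2 = 29.1 J mol⁻¹ K⁻¹ for a diatomic ideal gas.
ΔS = 4 × [29.1 × ln(490/249) − 8.314 × ln(1940/799)] = 49.3 J/K.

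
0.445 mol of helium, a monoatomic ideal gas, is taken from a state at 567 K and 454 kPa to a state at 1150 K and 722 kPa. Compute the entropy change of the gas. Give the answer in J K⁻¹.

ΔS = 4.82 J/K

ΔS = nC_p ln(T₂/T₁) − nR ln(P₂/P₁), with C_p = 5R/2 = 20.79 J mol⁻¹ K⁻¹ for a monoatomic ideal gas.
ΔS = 0.445 × [20.79 × ln(1150/567) − 8.314 × ln(722/454)] = 4.82 J/K.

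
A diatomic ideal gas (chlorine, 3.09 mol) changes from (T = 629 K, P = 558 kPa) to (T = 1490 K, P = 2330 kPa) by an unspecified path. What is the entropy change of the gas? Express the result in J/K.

ΔS = nC_p ln(T₂/T₁) − nR ln(P₂/P₁), with C_p = 7R/2 = 29.1 J mol⁻¹ K⁻¹ for a diatomic ideal gas.
ΔS = 3.09 × [29.1 × ln(1490/629) − 8.314 × ln(2330/558)] = 40.8 J/K.

ΔS = 40.8 J/K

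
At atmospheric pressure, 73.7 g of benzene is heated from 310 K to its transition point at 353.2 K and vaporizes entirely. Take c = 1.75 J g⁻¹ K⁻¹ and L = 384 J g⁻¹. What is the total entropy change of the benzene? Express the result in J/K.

ΔS = 97 J/K

Warming step: ΔS₁ = m c ln(T_tr/T_i) = 73.7 × 1.75 × ln(353.2/310) = 16.83 J/K.
Phase change: ΔS₂ = +mL/T_tr = 73.7 × 384 / 353.2 = 80.13 J/K.
ΔS_total = (16.83) + (80.13) = 97 J/K.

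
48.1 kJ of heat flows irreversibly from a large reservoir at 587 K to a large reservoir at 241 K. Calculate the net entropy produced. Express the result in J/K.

ΔS_hot = −Q/T_H = −48100/587 = -81.94 J/K and ΔS_cold = +Q/T_C = 48100/241 = 199.6 J/K.
ΔS_total = -81.94 + 199.6 = 118 J/K, positive as the second law requires.

ΔS_total = 118 J/K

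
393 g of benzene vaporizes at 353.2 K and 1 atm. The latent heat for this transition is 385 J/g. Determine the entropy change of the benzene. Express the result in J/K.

ΔS = 428 J/K

Heat absorbed by the substance: Q = mL = 393 × 385 = 151305 J.
At constant T, ΔS = Q_rev/T = 151305 / 353.2 = 428 J/K.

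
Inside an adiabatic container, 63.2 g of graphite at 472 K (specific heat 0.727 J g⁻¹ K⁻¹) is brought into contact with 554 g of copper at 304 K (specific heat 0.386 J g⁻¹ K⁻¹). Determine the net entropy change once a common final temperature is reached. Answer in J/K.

Energy balance: T_f = (m₁c₁T₁ + m₂c₂T₂)/(m₁c₁ + m₂c₂) = 333.71 K.
ΔS₁ = m₁c₁ ln(T_f/T₁) = 45.9464 × ln(333.71/472) = -15.93 J/K.
ΔS₂ = m₂c₂ ln(T_f/T₂) = 213.844 × ln(333.71/304) = 19.94 J/K.
ΔS_total = -15.93 + 19.94 = 4.01 J/K.

ΔS_total = 4.01 J/K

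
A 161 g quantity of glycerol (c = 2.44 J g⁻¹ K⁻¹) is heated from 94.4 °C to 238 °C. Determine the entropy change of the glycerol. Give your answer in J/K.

ΔS = 130 J/K

In kelvin: T₁ = 367.55 K, T₂ = 511.15 K. ΔS = ∫dQ_rev/T = m c ln(T₂/T₁) = 161 × 2.44 × ln(511.15/367.55) = 130 J/K.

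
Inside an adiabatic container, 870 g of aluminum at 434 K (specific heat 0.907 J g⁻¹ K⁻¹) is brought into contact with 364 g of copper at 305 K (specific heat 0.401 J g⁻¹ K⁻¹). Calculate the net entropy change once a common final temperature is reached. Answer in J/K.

Energy balance: T_f = (m₁c₁T₁ + m₂c₂T₂)/(m₁c₁ + m₂c₂) = 413.86 K.
ΔS₁ = m₁c₁ ln(T_f/T₁) = 789.09 × ln(413.86/434) = -37.49 J/K.
ΔS₂ = m₂c₂ ln(T_f/T₂) = 145.964 × ln(413.86/305) = 44.55 J/K.
ΔS_total = -37.49 + 44.55 = 7.06 J/K.

ΔS_total = 7.06 J/K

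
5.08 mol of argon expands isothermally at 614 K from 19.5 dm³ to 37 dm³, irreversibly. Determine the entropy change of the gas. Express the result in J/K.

ΔS_gas = 27.1 J/K

Entropy is a state function, so ΔS_gas depends only on the end states.
For an isothermal ideal gas ΔS_gas = nR ln(V₂/V₁) = 5.08 × 8.314 × ln(37/19.5) = 27.1 J/K.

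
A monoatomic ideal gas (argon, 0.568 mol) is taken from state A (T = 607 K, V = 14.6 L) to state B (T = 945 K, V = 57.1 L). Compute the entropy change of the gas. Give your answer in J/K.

Entropy is a state function: ΔS = nC_V ln(T₂/T₁) + nR ln(V₂/V₁), with C_V = 3R/2 = 12.47 J mol⁻¹ K⁻¹ for a monoatomic ideal gas.
ΔS = 0.568 × [12.47 × ln(945/607) + 8.314 × ln(57.1/14.6)] = 9.58 J/K.

ΔS = 9.58 J/K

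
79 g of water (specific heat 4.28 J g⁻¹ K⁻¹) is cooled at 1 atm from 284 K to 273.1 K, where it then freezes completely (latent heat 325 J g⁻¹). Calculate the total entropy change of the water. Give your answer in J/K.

Cooling step: ΔS₁ = m c ln(T_tr/T_i) = 79 × 4.28 × ln(273.1/284) = -13.23 J/K.
Phase change: ΔS₂ = −mL/T_tr = −79 × 325 / 273.1 = -94.01 J/K.
ΔS_total = (-13.23) + (-94.01) = -107 J/K.

ΔS = -107 J/K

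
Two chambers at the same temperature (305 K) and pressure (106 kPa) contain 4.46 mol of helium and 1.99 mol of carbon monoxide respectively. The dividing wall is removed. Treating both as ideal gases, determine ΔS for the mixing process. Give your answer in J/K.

ΔS_mix = 33.1 J/K

Mole fractions: x_A = 4.46/6.45 = 0.691, x_B = 0.309.
ΔS_mix = −R(n_A ln x_A + n_B ln x_B) = −8.314 × (4.46 ln 0.691 + 1.99 ln 0.309) = 33.1 J/K.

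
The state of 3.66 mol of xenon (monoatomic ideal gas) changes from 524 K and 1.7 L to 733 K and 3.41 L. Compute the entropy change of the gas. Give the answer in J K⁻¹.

ΔS = 36.5 J/K

Entropy is a state function: ΔS = nC_V ln(T₂/T₁) + nR ln(V₂/V₁), with C_V = 3R/2 = 12.47 J mol⁻¹ K⁻¹ for a monoatomic ideal gas.
ΔS = 3.66 × [12.47 × ln(733/524) + 8.314 × ln(3.41/1.7)] = 36.5 J/K.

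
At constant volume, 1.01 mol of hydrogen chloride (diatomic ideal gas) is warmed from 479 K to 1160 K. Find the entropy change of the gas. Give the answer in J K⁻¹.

ΔS = 18.6 J/K

At constant volume, ΔS = nC_V ln(T₂/T₁) with C_V = 5R/2 = 20.79 J mol⁻¹ K⁻¹.
ΔS = 1.01 × 20.79 × ln(1160/479) = 18.6 J/K.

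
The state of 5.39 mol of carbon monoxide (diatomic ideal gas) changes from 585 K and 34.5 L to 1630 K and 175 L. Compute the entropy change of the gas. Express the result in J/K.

Entropy is a state function: ΔS = nC_V ln(T₂/T₁) + nR ln(V₂/V₁), with C_V = 5R/2 = 20.79 J mol⁻¹ K⁻¹ for a diatomic ideal gas.
ΔS = 5.39 × [20.79 × ln(1630/585) + 8.314 × ln(175/34.5)] = 188 J/K.

ΔS = 188 J/K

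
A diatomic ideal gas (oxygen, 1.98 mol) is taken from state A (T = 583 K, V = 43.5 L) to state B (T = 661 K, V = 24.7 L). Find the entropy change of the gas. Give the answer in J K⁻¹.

ΔS = -4.15 J/K

Entropy is a state function: ΔS = nC_V ln(T₂/T₁) + nR ln(V₂/V₁), with C_V = 5R/2 = 20.79 J mol⁻¹ K⁻¹ for a diatomic ideal gas.
ΔS = 1.98 × [20.79 × ln(661/583) + 8.314 × ln(24.7/43.5)] = -4.15 J/K.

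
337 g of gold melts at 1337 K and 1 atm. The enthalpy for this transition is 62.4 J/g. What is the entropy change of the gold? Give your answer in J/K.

ΔS = 15.7 J/K

Heat absorbed by the substance: Q = mL = 337 × 62.4 = 21028.8 J.
At constant T, ΔS = Q_rev/T = 21028.8 / 1337 = 15.7 J/K.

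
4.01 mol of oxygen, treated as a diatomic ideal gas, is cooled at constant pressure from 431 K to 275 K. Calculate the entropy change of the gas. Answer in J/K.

At constant pressure, ΔS = nC_p ln(T₂/T₁) with C_p = 7R/2 = 29.1 J mol⁻¹ K⁻¹.
ΔS = 4.01 × 29.1 × ln(275/431) = -52.4 J/K.

ΔS = -52.4 J/K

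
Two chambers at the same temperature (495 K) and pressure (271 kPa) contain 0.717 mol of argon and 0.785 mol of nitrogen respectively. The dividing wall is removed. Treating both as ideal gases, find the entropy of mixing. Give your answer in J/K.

Mole fractions: x_A = 0.717/1.5 = 0.477, x_B = 0.523.
ΔS_mix = −R(n_A ln x_A + n_B ln x_B) = −8.314 × (0.717 ln 0.477 + 0.785 ln 0.523) = 8.64 J/K.

ΔS_mix = 8.64 J/K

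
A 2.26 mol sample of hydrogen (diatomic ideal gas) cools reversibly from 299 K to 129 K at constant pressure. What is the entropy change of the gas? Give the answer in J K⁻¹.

ΔS = -55.3 J/K

At constant pressure, ΔS = nC_p ln(T₂/T₁) with C_p = 7R/2 = 29.1 J mol⁻¹ K⁻¹.
ΔS = 2.26 × 29.1 × ln(129/299) = -55.3 J/K.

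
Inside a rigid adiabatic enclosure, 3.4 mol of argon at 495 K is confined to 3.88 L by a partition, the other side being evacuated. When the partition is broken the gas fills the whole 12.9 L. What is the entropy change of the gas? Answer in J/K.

ΔS_gas = 34 J/K

No heat is exchanged and no work is done, so the ideal-gas temperature stays constant.
Entropy is a state function; using a reversible isothermal path, ΔS_gas = nR ln(V₂/V₁) = 3.4 × 8.314 × ln(12.9/3.88) = 34 J/K.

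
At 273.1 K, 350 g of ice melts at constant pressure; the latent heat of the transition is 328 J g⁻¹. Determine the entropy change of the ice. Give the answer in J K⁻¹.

Heat absorbed by the substance: Q = mL = 350 × 328 = 114800 J.
At constant T, ΔS = Q_rev/T = 114800 / 273.1 = 420 J/K.

ΔS = 420 J/K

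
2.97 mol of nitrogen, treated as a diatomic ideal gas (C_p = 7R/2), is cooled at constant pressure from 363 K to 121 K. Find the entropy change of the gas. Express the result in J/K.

ΔS = -94.9 J/K

At constant pressure, ΔS = nC_p ln(T₂/T₁) with C_p = 7R/2 = 29.1 J mol⁻¹ K⁻¹.
ΔS = 2.97 × 29.1 × ln(121/363) = -94.9 J/K.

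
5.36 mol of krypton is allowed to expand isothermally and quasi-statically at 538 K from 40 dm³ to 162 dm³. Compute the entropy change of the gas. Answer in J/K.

ΔS_gas = 62.3 J/K

For an isothermal ideal gas ΔS_gas = nR ln(V₂/V₁) = 5.36 × 8.314 × ln(162/40) = 62.3 J/K.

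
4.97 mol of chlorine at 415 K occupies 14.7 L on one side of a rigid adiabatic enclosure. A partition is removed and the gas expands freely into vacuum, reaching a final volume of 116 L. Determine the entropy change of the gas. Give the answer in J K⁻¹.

For an ideal gas in free expansion Q = 0 and W = 0, so T is unchanged.
Entropy is a state function; using a reversible isothermal path, ΔS_gas = nR ln(V₂/V₁) = 4.97 × 8.314 × ln(116/14.7) = 85.4 J/K.

ΔS_gas = 85.4 J/K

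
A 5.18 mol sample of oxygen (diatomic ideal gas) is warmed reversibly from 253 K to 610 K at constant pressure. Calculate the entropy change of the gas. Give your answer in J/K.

At constant pressure, ΔS = nC_p ln(T₂/T₁) with C_p = 7R/2 = 29.1 J mol⁻¹ K⁻¹.
ΔS = 5.18 × 29.1 × ln(610/253) = 133 J/K.

ΔS = 133 J/K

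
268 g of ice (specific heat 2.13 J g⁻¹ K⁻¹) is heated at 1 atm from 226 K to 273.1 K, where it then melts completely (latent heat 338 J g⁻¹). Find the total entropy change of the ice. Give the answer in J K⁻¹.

Warming step: ΔS₁ = m c ln(T_tr/T_i) = 268 × 2.13 × ln(273.1/226) = 108.1 J/K.
Phase change: ΔS₂ = +mL/T_tr = 268 × 338 / 273.1 = 331.7 J/K.
ΔS_total = (108.1) + (331.7) = 440 J/K.

ΔS = 440 J/K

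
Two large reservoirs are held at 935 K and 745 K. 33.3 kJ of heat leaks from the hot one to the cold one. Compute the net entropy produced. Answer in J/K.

ΔS_hot = −Q/T_H = −33300/935 = -35.615 J/K and ΔS_cold = +Q/T_C = 33300/745 = 44.698 J/K.
ΔS_total = -35.615 + 44.698 = 9.08 J/K, positive as the second law requires.

ΔS_total = 9.08 J/K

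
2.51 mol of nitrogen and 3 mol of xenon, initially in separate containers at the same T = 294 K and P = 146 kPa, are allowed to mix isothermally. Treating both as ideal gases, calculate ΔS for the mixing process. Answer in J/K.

Mole fractions: x_A = 2.51/5.51 = 0.456, x_B = 0.544.
ΔS_mix = −R(n_A ln x_A + n_B ln x_B) = −8.314 × (2.51 ln 0.456 + 3 ln 0.544) = 31.6 J/K.

ΔS_mix = 31.6 J/K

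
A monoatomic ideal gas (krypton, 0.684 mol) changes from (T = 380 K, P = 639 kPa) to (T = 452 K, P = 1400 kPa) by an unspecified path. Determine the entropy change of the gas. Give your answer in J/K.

ΔS = -1.99 J/K

ΔS = nC_p ln(T₂/T₁) − nR ln(P₂/P₁), with C_p = 5R/2 = 20.79 J mol⁻¹ K⁻¹ for a monoatomic ideal gas.
ΔS = 0.684 × [20.79 × ln(452/380) − 8.314 × ln(1400/639)] = -1.99 J/K.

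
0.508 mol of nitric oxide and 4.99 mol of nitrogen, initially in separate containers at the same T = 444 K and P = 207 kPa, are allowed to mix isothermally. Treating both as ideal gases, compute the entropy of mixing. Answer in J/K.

ΔS_mix = 14.1 J/K

Mole fractions: x_A = 0.508/5.5 = 0.0924, x_B = 0.908.
ΔS_mix = −R(n_A ln x_A + n_B ln x_B) = −8.314 × (0.508 ln 0.0924 + 4.99 ln 0.908) = 14.1 J/K.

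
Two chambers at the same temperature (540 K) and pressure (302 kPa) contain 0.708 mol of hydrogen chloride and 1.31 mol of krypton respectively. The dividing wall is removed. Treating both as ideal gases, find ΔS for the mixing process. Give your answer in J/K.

Mole fractions: x_A = 0.708/2.02 = 0.351, x_B = 0.649.
ΔS_mix = −R(n_A ln x_A + n_B ln x_B) = −8.314 × (0.708 ln 0.351 + 1.31 ln 0.649) = 10.9 J/K.

ΔS_mix = 10.9 J/K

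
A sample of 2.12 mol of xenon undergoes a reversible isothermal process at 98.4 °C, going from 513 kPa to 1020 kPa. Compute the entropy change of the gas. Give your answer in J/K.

For an isothermal ideal gas ΔS_gas = nR ln(P₁/P₂) = 2.12 × 8.314 × ln(513/1020) = -12.1 J/K.

ΔS_gas = -12.1 J/K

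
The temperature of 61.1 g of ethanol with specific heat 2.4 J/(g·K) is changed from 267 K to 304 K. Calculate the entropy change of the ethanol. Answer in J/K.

ΔS = ∫dQ_rev/T = m c ln(T₂/T₁) = 61.1 × 2.4 × ln(304/267) = 19 J/K.

ΔS = 19 J/K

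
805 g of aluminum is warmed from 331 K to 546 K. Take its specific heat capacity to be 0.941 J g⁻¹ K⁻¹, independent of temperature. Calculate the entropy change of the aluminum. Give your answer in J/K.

ΔS = 379 J/K

ΔS = ∫dQ_rev/T = m c ln(T₂/T₁) = 805 × 0.941 × ln(546/331) = 379 J/K.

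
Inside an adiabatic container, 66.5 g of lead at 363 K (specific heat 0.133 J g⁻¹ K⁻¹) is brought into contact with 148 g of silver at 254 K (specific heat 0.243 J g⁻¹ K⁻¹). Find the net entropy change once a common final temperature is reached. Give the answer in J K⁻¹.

ΔS_total = 0.485 J/K

Energy balance: T_f = (m₁c₁T₁ + m₂c₂T₂)/(m₁c₁ + m₂c₂) = 275.51 K.
ΔS₁ = m₁c₁ ln(T_f/T₁) = 8.8445 × ln(275.51/363) = -2.439 J/K.
ΔS₂ = m₂c₂ ln(T_f/T₂) = 35.964 × ln(275.51/254) = 2.924 J/K.
ΔS_total = -2.439 + 2.924 = 0.485 J/K.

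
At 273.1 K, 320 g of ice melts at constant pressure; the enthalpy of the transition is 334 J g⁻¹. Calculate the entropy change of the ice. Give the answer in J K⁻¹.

ΔS = 391 J/K

Heat absorbed by the substance: Q = mL = 320 × 334 = 106880 J.
At constant T, ΔS = Q_rev/T = 106880 / 273.1 = 391 J/K.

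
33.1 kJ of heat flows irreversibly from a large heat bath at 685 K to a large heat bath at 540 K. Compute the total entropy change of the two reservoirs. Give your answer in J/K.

ΔS_hot = −Q/T_H = −33100/685 = -48.32 J/K and ΔS_cold = +Q/T_C = 33100/540 = 61.3 J/K.
ΔS_total = -48.32 + 61.3 = 13 J/K, positive as the second law requires.

ΔS_total = 13 J/K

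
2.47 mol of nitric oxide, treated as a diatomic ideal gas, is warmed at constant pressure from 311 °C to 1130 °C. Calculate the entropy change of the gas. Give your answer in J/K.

ΔS = 63 J/K

In kelvin: T₁ = 584.15 K, T₂ = 1403.15 K. At constant pressure, ΔS = nC_p ln(T₂/T₁) with C_p = 7R/2 = 29.1 J mol⁻¹ K⁻¹.
ΔS = 2.47 × 29.1 × ln(1403.15/584.15) = 63 J/K.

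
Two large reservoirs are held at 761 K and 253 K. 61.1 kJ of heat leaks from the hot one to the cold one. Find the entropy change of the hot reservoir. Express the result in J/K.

The hot reservoir loses heat Q, so ΔS_hot = −Q/T_H = −61100/761 = -80.3 J/K.

ΔS_hot = -80.3 J/K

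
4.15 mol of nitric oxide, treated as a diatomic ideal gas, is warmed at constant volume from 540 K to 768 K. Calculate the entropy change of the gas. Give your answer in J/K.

ΔS = 30.4 J/K

At constant volume, ΔS = nC_V ln(T₂/T₁) with C_V = 5R/2 = 20.79 J mol⁻¹ K⁻¹.
ΔS = 4.15 × 20.79 × ln(768/540) = 30.4 J/K.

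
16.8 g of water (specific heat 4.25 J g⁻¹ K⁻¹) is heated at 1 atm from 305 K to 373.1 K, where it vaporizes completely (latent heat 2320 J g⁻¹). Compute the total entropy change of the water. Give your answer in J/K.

ΔS = 119 J/K

Warming step: ΔS₁ = m c ln(T_tr/T_i) = 16.8 × 4.25 × ln(373.1/305) = 14.39 J/K.
Phase change: ΔS₂ = +mL/T_tr = 16.8 × 2320 / 373.1 = 104.5 J/K.
ΔS_total = (14.39) + (104.5) = 119 J/K.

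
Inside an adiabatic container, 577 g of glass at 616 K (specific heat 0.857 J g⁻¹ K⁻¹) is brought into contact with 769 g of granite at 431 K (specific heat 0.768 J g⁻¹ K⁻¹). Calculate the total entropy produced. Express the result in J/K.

Energy balance: T_f = (m₁c₁T₁ + m₂c₂T₂)/(m₁c₁ + m₂c₂) = 515.31 K.
ΔS₁ = m₁c₁ ln(T_f/T₁) = 494.489 × ln(515.31/616) = -88.258 J/K.
ΔS₂ = m₂c₂ ln(T_f/T₂) = 590.592 × ln(515.31/431) = 105.51 J/K.
ΔS_total = -88.258 + 105.51 = 17.3 J/K.

ΔS_total = 17.3 J/K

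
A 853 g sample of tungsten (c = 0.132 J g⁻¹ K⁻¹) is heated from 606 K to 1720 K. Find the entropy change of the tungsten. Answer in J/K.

ΔS = ∫dQ_rev/T = m c ln(T₂/T₁) = 853 × 0.132 × ln(1720/606) = 117 J/K.

ΔS = 117 J/K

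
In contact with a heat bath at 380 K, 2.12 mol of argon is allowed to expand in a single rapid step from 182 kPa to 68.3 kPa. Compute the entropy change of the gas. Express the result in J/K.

Entropy is a state function, so ΔS_gas depends only on the end states.
For an isothermal ideal gas ΔS_gas = nR ln(P₁/P₂) = 2.12 × 8.314 × ln(182/68.3) = 17.3 J/K.

ΔS_gas = 17.3 J/K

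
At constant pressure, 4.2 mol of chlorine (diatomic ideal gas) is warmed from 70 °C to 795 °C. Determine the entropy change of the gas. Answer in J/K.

ΔS = 139 J/K

In kelvin: T₁ = 343.15 K, T₂ = 1068.15 K. At constant pressure, ΔS = nC_p ln(T₂/T₁) with C_p = 7R/2 = 29.1 J mol⁻¹ K⁻¹.
ΔS = 4.2 × 29.1 × ln(1068.15/343.15) = 139 J/K.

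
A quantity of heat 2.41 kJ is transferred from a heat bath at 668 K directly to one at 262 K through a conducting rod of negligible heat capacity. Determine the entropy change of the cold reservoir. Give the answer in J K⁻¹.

ΔS_cold = 9.2 J/K

The cold reservoir gains heat Q, so ΔS_cold = +Q/T_C = 2410/262 = 9.2 J/K.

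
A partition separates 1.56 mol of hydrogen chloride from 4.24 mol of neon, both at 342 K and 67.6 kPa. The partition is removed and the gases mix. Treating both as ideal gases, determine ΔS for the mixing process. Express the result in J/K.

ΔS_mix = 28.1 J/K

Mole fractions: x_A = 1.56/5.8 = 0.269, x_B = 0.731.
ΔS_mix = −R(n_A ln x_A + n_B ln x_B) = −8.314 × (1.56 ln 0.269 + 4.24 ln 0.731) = 28.1 J/K.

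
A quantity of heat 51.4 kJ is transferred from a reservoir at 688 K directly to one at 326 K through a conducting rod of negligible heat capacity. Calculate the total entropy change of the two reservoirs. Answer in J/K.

ΔS_hot = −Q/T_H = −51400/688 = -74.71 J/K and ΔS_cold = +Q/T_C = 51400/326 = 157.7 J/K.
ΔS_total = -74.71 + 157.7 = 83 J/K, positive as the second law requires.

ΔS_total = 83 J/K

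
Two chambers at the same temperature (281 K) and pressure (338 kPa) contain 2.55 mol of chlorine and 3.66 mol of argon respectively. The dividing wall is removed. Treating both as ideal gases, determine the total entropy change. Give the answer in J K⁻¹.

Mole fractions: x_A = 2.55/6.21 = 0.411, x_B = 0.589.
ΔS_mix = −R(n_A ln x_A + n_B ln x_B) = −8.314 × (2.55 ln 0.411 + 3.66 ln 0.589) = 35 J/K.

ΔS_mix = 35 J/K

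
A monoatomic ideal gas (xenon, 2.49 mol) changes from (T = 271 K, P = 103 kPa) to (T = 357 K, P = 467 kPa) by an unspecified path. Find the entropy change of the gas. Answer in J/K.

ΔS = -17 J/K

ΔS = nC_p ln(T₂/T₁) − nR ln(P₂/P₁), with C_p = 5R/2 = 20.79 J mol⁻¹ K⁻¹ for a monoatomic ideal gas.
ΔS = 2.49 × [20.79 × ln(357/271) − 8.314 × ln(467/103)] = -17 J/K.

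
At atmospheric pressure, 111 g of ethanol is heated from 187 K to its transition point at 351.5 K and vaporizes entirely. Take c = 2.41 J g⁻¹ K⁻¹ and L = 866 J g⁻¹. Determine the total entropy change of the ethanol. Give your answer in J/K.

ΔS = 442 J/K

Warming step: ΔS₁ = m c ln(T_tr/T_i) = 111 × 2.41 × ln(351.5/187) = 168.8 J/K.
Phase change: ΔS₂ = +mL/T_tr = 111 × 866 / 351.5 = 273.5 J/K.
ΔS_total = (168.8) + (273.5) = 442 J/K.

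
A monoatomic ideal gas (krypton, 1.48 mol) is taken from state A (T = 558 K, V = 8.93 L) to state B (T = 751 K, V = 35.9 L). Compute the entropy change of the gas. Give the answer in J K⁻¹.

ΔS = 22.6 J/K

Entropy is a state function: ΔS = nC_V ln(T₂/T₁) + nR ln(V₂/V₁), with C_V = 3R/2 = 12.47 J mol⁻¹ K⁻¹ for a monoatomic ideal gas.
ΔS = 1.48 × [12.47 × ln(751/558) + 8.314 × ln(35.9/8.93)] = 22.6 J/K.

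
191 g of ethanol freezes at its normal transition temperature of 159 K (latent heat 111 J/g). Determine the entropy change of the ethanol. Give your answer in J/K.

Heat released by the substance: Q = −mL = −191 × 111 = −21201 J.
At constant T, ΔS = Q_rev/T = −21201 / 159 = -133 J/K.

ΔS = -133 J/K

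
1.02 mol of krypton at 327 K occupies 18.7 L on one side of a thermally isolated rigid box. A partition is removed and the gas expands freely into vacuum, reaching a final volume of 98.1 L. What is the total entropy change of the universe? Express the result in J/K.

ΔS_universe = 14.1 J/K

For an ideal gas in free expansion Q = 0 and W = 0, so T is unchanged.
Entropy is a state function; using a reversible isothermal path, ΔS_gas = nR ln(V₂/V₁) = 1.02 × 8.314 × ln(98.1/18.7) = 14.1 J/K.
The insulated surroundings exchange no heat, so ΔS_surr = 0 and ΔS_universe = ΔS_gas.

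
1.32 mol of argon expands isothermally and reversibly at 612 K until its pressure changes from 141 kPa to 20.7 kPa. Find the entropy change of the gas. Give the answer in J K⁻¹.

For an isothermal ideal gas ΔS_gas = nR ln(P₁/P₂) = 1.32 × 8.314 × ln(141/20.7) = 21.1 J/K.

ΔS_gas = 21.1 J/K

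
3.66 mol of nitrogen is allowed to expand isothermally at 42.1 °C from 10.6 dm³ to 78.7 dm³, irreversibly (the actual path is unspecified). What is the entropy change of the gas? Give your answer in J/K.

ΔS_gas = 61 J/K

Entropy is a state function, so ΔS_gas depends only on the end states.
For an isothermal ideal gas ΔS_gas = nR ln(V₂/V₁) = 3.66 × 8.314 × ln(78.7/10.6) = 61 J/K.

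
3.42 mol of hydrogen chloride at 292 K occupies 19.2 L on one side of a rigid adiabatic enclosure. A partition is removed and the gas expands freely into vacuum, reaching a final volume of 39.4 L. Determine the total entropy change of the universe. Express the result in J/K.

No heat is exchanged and no work is done, so the ideal-gas temperature stays constant.
Entropy is a state function; using a reversible isothermal path, ΔS_gas = nR ln(V₂/V₁) = 3.42 × 8.314 × ln(39.4/19.2) = 20.4 J/K.
The insulated surroundings exchange no heat, so ΔS_surr = 0 and ΔS_universe = ΔS_gas.

ΔS_universe = 20.4 J/K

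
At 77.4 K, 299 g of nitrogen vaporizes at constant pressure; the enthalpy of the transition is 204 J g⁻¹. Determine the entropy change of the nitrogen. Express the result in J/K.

ΔS = 788 J/K

Heat absorbed by the substance: Q = mL = 299 × 204 = 60996 J.
At constant T, ΔS = Q_rev/T = 60996 / 77.4 = 788 J/K.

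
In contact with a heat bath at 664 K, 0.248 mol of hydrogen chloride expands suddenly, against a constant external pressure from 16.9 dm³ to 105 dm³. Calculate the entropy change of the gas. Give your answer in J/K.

ΔS_gas = 3.77 J/K

Entropy is a state function, so ΔS_gas depends only on the end states.
For an isothermal ideal gas ΔS_gas = nR ln(V₂/V₁) = 0.248 × 8.314 × ln(105/16.9) = 3.77 J/K.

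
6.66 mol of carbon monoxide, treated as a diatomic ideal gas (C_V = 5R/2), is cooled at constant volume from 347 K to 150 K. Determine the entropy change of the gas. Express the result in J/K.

ΔS = -116 J/K

At constant volume, ΔS = nC_V ln(T₂/T₁) with C_V = 5R/2 = 20.79 J mol⁻¹ K⁻¹.
ΔS = 6.66 × 20.79 × ln(150/347) = -116 J/K.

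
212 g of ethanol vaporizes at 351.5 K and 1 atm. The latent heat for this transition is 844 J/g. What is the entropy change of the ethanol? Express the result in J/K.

Heat absorbed by the substance: Q = mL = 212 × 844 = 178928 J.
At constant T, ΔS = Q_rev/T = 178928 / 351.5 = 509 J/K.

ΔS = 509 J/K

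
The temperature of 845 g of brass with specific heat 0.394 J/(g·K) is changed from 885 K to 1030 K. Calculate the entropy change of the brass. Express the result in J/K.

ΔS = 50.5 J/K

ΔS = ∫dQ_rev/T = m c ln(T₂/T₁) = 845 × 0.394 × ln(1030/885) = 50.5 J/K.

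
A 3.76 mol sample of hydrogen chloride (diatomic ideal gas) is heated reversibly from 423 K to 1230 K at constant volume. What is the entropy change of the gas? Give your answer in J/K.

ΔS = 83.4 J/K

At constant volume, ΔS = nC_V ln(T₂/T₁) with C_V = 5R/2 = 20.79 J mol⁻¹ K⁻¹.
ΔS = 3.76 × 20.79 × ln(1230/423) = 83.4 J/K.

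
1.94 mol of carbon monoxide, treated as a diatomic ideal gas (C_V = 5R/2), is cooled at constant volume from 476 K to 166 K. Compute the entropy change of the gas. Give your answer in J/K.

At constant volume, ΔS = nC_V ln(T₂/T₁) with C_V = 5R/2 = 20.79 J mol⁻¹ K⁻¹.
ΔS = 1.94 × 20.79 × ln(166/476) = -42.5 J/K.

ΔS = -42.5 J/K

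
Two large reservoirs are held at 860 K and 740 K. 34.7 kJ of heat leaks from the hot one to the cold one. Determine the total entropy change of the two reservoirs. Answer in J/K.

ΔS_hot = −Q/T_H = −34700/860 = -40.35 J/K and ΔS_cold = +Q/T_C = 34700/740 = 46.89 J/K.
ΔS_total = -40.35 + 46.89 = 6.54 J/K, positive as the second law requires.

ΔS_total = 6.54 J/K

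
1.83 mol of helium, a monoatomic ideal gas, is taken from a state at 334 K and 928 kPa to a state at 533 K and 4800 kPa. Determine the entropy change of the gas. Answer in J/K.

ΔS = nC_p ln(T₂/T₁) − nR ln(P₂/P₁), with C_p = 5R/2 = 20.79 J mol⁻¹ K⁻¹ for a monoatomic ideal gas.
ΔS = 1.83 × [20.79 × ln(533/334) − 8.314 × ln(4800/928)] = -7.23 J/K.

ΔS = -7.23 J/K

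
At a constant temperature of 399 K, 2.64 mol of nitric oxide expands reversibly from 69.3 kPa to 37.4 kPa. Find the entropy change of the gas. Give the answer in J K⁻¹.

ΔS_gas = 13.5 J/K

For an isothermal ideal gas ΔS_gas = nR ln(P₁/P₂) = 2.64 × 8.314 × ln(69.3/37.4) = 13.5 J/K.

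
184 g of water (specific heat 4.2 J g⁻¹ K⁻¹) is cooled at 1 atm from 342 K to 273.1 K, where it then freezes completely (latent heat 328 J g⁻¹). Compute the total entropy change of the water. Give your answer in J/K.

Cooling step: ΔS₁ = m c ln(T_tr/T_i) = 184 × 4.2 × ln(273.1/342) = -173.9 J/K.
Phase change: ΔS₂ = −mL/T_tr = −184 × 328 / 273.1 = -221 J/K.
ΔS_total = (-173.9) + (-221) = -395 J/K.

ΔS = -395 J/K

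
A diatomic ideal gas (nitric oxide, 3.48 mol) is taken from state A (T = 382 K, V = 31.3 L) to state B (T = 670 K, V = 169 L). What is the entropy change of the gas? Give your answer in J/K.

ΔS = 89.4 J/K

Entropy is a state function: ΔS = nC_V ln(T₂/T₁) + nR ln(V₂/V₁), with C_V = 5R/2 = 20.79 J mol⁻¹ K⁻¹ for a diatomic ideal gas.
ΔS = 3.48 × [20.79 × ln(670/382) + 8.314 × ln(169/31.3)] = 89.4 J/K.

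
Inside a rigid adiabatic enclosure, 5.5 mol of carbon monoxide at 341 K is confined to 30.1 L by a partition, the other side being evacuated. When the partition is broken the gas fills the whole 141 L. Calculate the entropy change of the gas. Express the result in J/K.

No heat is exchanged and no work is done, so the ideal-gas temperature stays constant.
Entropy is a state function; using a reversible isothermal path, ΔS_gas = nR ln(V₂/V₁) = 5.5 × 8.314 × ln(141/30.1) = 70.6 J/K.

ΔS_gas = 70.6 J/K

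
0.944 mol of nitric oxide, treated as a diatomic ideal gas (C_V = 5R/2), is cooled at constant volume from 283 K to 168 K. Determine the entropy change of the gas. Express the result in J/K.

At constant volume, ΔS = nC_V ln(T₂/T₁) with C_V = 5R/2 = 20.79 J mol⁻¹ K⁻¹.
ΔS = 0.944 × 20.79 × ln(168/283) = -10.2 J/K.

ΔS = -10.2 J/K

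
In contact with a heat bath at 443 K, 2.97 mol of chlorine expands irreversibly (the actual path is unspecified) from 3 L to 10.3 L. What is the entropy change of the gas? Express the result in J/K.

Entropy is a state function, so ΔS_gas depends only on the end states.
For an isothermal ideal gas ΔS_gas = nR ln(V₂/V₁) = 2.97 × 8.314 × ln(10.3/3) = 30.5 J/K.

ΔS_gas = 30.5 J/K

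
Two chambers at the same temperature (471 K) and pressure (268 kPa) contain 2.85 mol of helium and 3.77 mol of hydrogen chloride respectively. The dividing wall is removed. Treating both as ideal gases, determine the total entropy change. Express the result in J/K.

ΔS_mix = 37.6 J/K

Mole fractions: x_A = 2.85/6.62 = 0.431, x_B = 0.569.
ΔS_mix = −R(n_A ln x_A + n_B ln x_B) = −8.314 × (2.85 ln 0.431 + 3.77 ln 0.569) = 37.6 J/K.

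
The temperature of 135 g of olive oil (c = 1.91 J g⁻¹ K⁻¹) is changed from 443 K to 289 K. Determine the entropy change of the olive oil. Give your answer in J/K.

ΔS = -110 J/K

ΔS = ∫dQ_rev/T = m c ln(T₂/T₁) = 135 × 1.91 × ln(289/443) = -110 J/K.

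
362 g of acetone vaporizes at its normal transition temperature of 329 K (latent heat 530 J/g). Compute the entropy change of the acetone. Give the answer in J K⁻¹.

Heat absorbed by the substance: Q = mL = 362 × 530 = 191860 J.
At constant T, ΔS = Q_rev/T = 191860 / 329 = 583 J/K.

ΔS = 583 J/K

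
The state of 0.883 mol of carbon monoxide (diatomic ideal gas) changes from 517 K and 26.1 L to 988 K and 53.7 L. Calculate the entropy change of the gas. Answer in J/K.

ΔS = 17.2 J/K

Entropy is a state function: ΔS = nC_V ln(T₂/T₁) + nR ln(V₂/V₁), with C_V = 5R/2 = 20.79 J mol⁻¹ K⁻¹ for a diatomic ideal gas.
ΔS = 0.883 × [20.79 × ln(988/517) + 8.314 × ln(53.7/26.1)] = 17.2 J/K.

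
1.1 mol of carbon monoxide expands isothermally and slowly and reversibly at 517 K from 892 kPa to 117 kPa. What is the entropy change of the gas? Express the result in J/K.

ΔS_gas = 18.6 J/K

For an isothermal ideal gas ΔS_gas = nR ln(P₁/P₂) = 1.1 × 8.314 × ln(892/117) = 18.6 J/K.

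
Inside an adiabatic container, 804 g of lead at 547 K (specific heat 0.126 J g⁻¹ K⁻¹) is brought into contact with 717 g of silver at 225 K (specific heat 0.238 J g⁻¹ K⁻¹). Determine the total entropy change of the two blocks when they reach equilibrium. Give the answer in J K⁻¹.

Energy balance: T_f = (m₁c₁T₁ + m₂c₂T₂)/(m₁c₁ + m₂c₂) = 344.95 K.
ΔS₁ = m₁c₁ ln(T_f/T₁) = 101.304 × ln(344.95/547) = -46.71 J/K.
ΔS₂ = m₂c₂ ln(T_f/T₂) = 170.646 × ln(344.95/225) = 72.92 J/K.
ΔS_total = -46.71 + 72.92 = 26.2 J/K.

ΔS_total = 26.2 J/K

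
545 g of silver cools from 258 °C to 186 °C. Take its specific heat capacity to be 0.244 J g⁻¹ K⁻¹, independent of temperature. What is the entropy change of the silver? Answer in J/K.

In kelvin: T₁ = 531.15 K, T₂ = 459.15 K. ΔS = ∫dQ_rev/T = m c ln(T₂/T₁) = 545 × 0.244 × ln(459.15/531.15) = -19.4 J/K.

ΔS = -19.4 J/K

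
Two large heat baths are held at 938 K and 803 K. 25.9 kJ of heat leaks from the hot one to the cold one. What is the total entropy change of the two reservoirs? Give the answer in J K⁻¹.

ΔS_hot = −Q/T_H = −25900/938 = -27.61 J/K and ΔS_cold = +Q/T_C = 25900/803 = 32.25 J/K.
ΔS_total = -27.61 + 32.25 = 4.64 J/K, positive as the second law requires.

ΔS_total = 4.64 J/K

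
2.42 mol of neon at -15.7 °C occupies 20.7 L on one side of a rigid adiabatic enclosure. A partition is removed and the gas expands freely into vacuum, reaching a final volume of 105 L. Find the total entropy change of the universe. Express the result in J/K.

ΔS_universe = 32.7 J/K

For an ideal gas in free expansion Q = 0 and W = 0, so T is unchanged.
Entropy is a state function; using a reversible isothermal path, ΔS_gas = nR ln(V₂/V₁) = 2.42 × 8.314 × ln(105/20.7) = 32.7 J/K.
The insulated surroundings exchange no heat, so ΔS_surr = 0 and ΔS_universe = ΔS_gas.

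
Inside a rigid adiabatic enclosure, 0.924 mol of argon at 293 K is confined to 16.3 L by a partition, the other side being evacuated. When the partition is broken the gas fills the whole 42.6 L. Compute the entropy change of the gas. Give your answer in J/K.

For an ideal gas in free expansion Q = 0 and W = 0, so T is unchanged.
Entropy is a state function; using a reversible isothermal path, ΔS_gas = nR ln(V₂/V₁) = 0.924 × 8.314 × ln(42.6/16.3) = 7.38 J/K.

ΔS_gas = 7.38 J/K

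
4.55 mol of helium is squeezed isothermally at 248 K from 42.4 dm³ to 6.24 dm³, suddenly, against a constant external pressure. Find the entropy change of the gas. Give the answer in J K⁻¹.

Entropy is a state function, so ΔS_gas depends only on the end states.
For an isothermal ideal gas ΔS_gas = nR ln(V₂/V₁) = 4.55 × 8.314 × ln(6.24/42.4) = -72.5 J/K.

ΔS_gas = -72.5 J/K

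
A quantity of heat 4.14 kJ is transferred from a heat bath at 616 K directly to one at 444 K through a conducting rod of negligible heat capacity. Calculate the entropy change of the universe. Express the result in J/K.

ΔS_total = 2.6 J/K

ΔS_hot = −Q/T_H = −4140/616 = -6.721 J/K and ΔS_cold = +Q/T_C = 4140/444 = 9.324 J/K.
ΔS_total = -6.721 + 9.324 = 2.6 J/K, positive as the second law requires.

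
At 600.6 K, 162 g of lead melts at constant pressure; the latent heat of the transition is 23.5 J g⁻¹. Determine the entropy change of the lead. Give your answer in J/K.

ΔS = 6.34 J/K

Heat absorbed by the substance: Q = mL = 162 × 23.5 = 3807 J.
At constant T, ΔS = Q_rev/T = 3807 / 600.6 = 6.34 J/K.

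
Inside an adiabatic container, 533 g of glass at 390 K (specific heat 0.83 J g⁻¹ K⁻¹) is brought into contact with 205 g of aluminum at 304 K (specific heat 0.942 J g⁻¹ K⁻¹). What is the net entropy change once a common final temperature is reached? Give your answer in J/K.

Energy balance: T_f = (m₁c₁T₁ + m₂c₂T₂)/(m₁c₁ + m₂c₂) = 363.87 K.
ΔS₁ = m₁c₁ ln(T_f/T₁) = 442.39 × ln(363.87/390) = -30.68 J/K.
ΔS₂ = m₂c₂ ln(T_f/T₂) = 193.11 × ln(363.87/304) = 34.71 J/K.
ΔS_total = -30.68 + 34.71 = 4.03 J/K.

ΔS_total = 4.03 J/K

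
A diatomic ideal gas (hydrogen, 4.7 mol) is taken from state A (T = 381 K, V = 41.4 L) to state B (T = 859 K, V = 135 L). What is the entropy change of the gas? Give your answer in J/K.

Entropy is a state function: ΔS = nC_V ln(T₂/T₁) + nR ln(V₂/V₁), with C_V = 5R/2 = 20.79 J mol⁻¹ K⁻¹ for a diatomic ideal gas.
ΔS = 4.7 × [20.79 × ln(859/381) + 8.314 × ln(135/41.4)] = 126 J/K.

ΔS = 126 J/K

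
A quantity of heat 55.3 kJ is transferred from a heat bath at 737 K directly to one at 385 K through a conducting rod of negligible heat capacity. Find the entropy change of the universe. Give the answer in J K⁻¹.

ΔS_hot = −Q/T_H = −55300/737 = -75.03 J/K and ΔS_cold = +Q/T_C = 55300/385 = 143.6 J/K.
ΔS_total = -75.03 + 143.6 = 68.6 J/K, positive as the second law requires.

ΔS_total = 68.6 J/K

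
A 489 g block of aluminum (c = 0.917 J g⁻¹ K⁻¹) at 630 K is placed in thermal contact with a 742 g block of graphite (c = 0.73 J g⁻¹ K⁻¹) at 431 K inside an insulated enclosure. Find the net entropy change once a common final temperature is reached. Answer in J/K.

Energy balance: T_f = (m₁c₁T₁ + m₂c₂T₂)/(m₁c₁ + m₂c₂) = 521.13 K.
ΔS₁ = m₁c₁ ln(T_f/T₁) = 448.413 × ln(521.13/630) = -85.07 J/K.
ΔS₂ = m₂c₂ ln(T_f/T₂) = 541.66 × ln(521.13/431) = 102.9 J/K.
ΔS_total = -85.07 + 102.9 = 17.8 J/K.

ΔS_total = 17.8 J/K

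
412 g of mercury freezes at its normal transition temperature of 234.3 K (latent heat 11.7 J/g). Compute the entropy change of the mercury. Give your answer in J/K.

ΔS = -20.6 J/K

Heat released by the substance: Q = −mL = −412 × 11.7 = −4820.4 J.
At constant T, ΔS = Q_rev/T = −4820.4 / 234.3 = -20.6 J/K.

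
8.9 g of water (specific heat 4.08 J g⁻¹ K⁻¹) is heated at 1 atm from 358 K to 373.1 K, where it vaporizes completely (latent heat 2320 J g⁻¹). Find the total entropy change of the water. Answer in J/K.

Warming step: ΔS₁ = m c ln(T_tr/T_i) = 8.9 × 4.08 × ln(373.1/358) = 1.5 J/K.
Phase change: ΔS₂ = +mL/T_tr = 8.9 × 2320 / 373.1 = 55.34 J/K.
ΔS_total = (1.5) + (55.34) = 56.8 J/K.

ΔS = 56.8 J/K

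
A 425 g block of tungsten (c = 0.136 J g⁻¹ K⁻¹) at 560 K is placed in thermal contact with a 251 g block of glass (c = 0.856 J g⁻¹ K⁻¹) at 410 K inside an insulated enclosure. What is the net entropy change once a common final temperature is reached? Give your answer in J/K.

Energy balance: T_f = (m₁c₁T₁ + m₂c₂T₂)/(m₁c₁ + m₂c₂) = 441.8 K.
ΔS₁ = m₁c₁ ln(T_f/T₁) = 57.8 × ln(441.8/560) = -13.7 J/K.
ΔS₂ = m₂c₂ ln(T_f/T₂) = 214.856 × ln(441.8/410) = 16.05 J/K.
ΔS_total = -13.7 + 16.05 = 2.35 J/K.

ΔS_total = 2.35 J/K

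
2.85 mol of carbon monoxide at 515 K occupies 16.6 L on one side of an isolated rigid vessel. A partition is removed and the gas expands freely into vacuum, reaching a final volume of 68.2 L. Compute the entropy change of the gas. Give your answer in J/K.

ΔS_gas = 33.5 J/K

No heat is exchanged and no work is done, so the ideal-gas temperature stays constant.
Entropy is a state function; using a reversible isothermal path, ΔS_gas = nR ln(V₂/V₁) = 2.85 × 8.314 × ln(68.2/16.6) = 33.5 J/K.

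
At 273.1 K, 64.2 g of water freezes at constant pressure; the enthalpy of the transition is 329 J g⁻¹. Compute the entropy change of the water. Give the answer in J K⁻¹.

ΔS = -77.3 J/K

Heat released by the substance: Q = −mL = −64.2 × 329 = −21121.8 J.
At constant T, ΔS = Q_rev/T = −21121.8 / 273.1 = -77.3 J/K.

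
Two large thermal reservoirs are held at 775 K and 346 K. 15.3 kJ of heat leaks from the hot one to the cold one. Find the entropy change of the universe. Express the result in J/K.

ΔS_total = 24.5 J/K

ΔS_hot = −Q/T_H = −15300/775 = -19.74 J/K and ΔS_cold = +Q/T_C = 15300/346 = 44.22 J/K.
ΔS_total = -19.74 + 44.22 = 24.5 J/K, positive as the second law requires.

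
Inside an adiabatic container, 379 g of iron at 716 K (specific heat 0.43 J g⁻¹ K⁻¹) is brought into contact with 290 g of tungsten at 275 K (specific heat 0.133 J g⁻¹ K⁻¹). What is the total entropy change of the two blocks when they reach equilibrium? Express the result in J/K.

ΔS_total = 11.6 J/K

Energy balance: T_f = (m₁c₁T₁ + m₂c₂T₂)/(m₁c₁ + m₂c₂) = 631.6 K.
ΔS₁ = m₁c₁ ln(T_f/T₁) = 162.97 × ln(631.6/716) = -20.44 J/K.
ΔS₂ = m₂c₂ ln(T_f/T₂) = 38.57 × ln(631.6/275) = 32.07 J/K.
ΔS_total = -20.44 + 32.07 = 11.6 J/K.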